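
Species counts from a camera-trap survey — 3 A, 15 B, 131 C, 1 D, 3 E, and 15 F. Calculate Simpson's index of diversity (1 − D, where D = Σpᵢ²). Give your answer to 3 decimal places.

0.375

Total N = 3+15+131+1+3+15 = 168, so the proportions are 0.01786, 0.08929, 0.77976, 0.00595, 0.01786, 0.08929 (working shown to 5 dp, full precision carried).
D = 0.01786² + 0.08929² + 0.77976² + 0.00595² + 0.01786² + 0.08929² = 0.00032 + 0.00797 + 0.60803 + 0.00004 + 0.00032 + 0.00797 = 0.62465.
So 1 − D = 0.37535, i.e. 0.375 to 3 decimal places.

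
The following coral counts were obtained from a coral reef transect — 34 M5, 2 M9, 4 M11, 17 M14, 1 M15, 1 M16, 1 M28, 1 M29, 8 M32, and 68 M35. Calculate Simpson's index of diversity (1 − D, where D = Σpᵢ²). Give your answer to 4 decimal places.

Total N = 34+2+4+17+1+1+1+1+8+68 = 137, so the proportions are 0.248175, 0.014599, 0.029197, 0.124088, 0.007299, 0.007299, 0.007299, 0.007299, 0.058394, 0.49635 (working shown to 6 dp, full precision carried).
D = 0.248175² + 0.014599² + 0.029197² + 0.124088² + 0.007299² + 0.007299² + 0.007299² + 0.007299² + 0.058394² + 0.49635² = 0.061591 + 0.000213 + 0.000852 + 0.015398 + 0.000053 + 0.000053 + 0.000053 + 0.000053 + 0.003410 + 0.246364 = 0.328041.
So 1 − D = 0.671959, i.e. 0.6720 to 4 decimal places.

0.6720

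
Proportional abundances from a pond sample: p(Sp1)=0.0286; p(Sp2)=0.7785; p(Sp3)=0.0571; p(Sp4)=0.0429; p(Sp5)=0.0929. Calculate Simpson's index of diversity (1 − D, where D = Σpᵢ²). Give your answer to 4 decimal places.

0.3794

D = 0.0286² + 0.7785² + 0.0571² + 0.0429² + 0.0929² = 0.000818 + 0.606062 + 0.003260 + 0.001840 + 0.008630 = 0.620611 (working shown to 6 dp, full precision carried).
So 1 − D = 0.379389, i.e. 0.3794 to 4 decimal places.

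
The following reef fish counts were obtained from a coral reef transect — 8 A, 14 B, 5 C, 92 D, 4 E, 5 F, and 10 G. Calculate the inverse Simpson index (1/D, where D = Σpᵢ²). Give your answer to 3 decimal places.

2.142

Total N = 8+14+5+92+4+5+10 = 138, so the proportions are 0.057971, 0.101449, 0.036232, 0.666667, 0.028986, 0.036232, 0.072464 (working shown to 6 dp, full precision carried).
D = 0.057971² + 0.101449² + 0.036232² + 0.666667² + 0.028986² + 0.036232² + 0.072464² = 0.003361 + 0.010292 + 0.001313 + 0.444444 + 0.000840 + 0.001313 + 0.005251 = 0.466814.
So 1/D = 2.14218, i.e. 2.142 to 3 decimal places.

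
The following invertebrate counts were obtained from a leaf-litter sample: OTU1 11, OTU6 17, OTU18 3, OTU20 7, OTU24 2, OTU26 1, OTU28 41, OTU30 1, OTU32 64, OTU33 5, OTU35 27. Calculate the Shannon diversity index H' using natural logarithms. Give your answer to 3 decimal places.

Total N = 11+17+3+7+2+1+41+1+64+5+27 = 179, so the proportions are 0.06145, 0.09497, 0.01676, 0.03911, 0.01117, 0.00559, 0.22905, 0.00559, 0.35754, 0.02793, 0.15084 (working shown to 5 dp, full precision carried).
Each pᵢ ln pᵢ term: 0.06145×(-2.78949)=-0.17142, 0.09497×(-2.35417)=-0.22358, 0.01676×(-4.08877)=-0.06853, 0.03911×(-3.24148)=-0.12676, 0.01117×(-4.49424)=-0.05021, 0.00559×(-5.18739)=-0.02898, 0.22905×(-1.47381)=-0.33758, 0.00559×(-5.18739)=-0.02898, 0.35754×(-1.02850)=-0.36773, 0.02793×(-3.57795)=-0.09994, 0.15084×(-1.89155)=-0.28532.
Sum = -1.78904, so H' = 1.789.

1.789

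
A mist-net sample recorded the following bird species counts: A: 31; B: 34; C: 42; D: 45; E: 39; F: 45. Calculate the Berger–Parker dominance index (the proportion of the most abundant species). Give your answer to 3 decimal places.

0.191

Total N = 31+34+42+45+39+45 = 236, so the proportions are 0.13136, 0.14407, 0.17797, 0.19068, 0.16525, 0.19068 (working shown to 5 dp, full precision carried).
The largest proportion is 0.19068, i.e. d = 0.191 to 3 decimal places.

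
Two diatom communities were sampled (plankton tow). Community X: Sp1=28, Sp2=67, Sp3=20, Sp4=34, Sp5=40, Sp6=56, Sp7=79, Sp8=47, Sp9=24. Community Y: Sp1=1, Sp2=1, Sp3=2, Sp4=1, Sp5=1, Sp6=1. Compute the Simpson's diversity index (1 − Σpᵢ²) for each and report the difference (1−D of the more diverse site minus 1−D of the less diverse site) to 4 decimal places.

Community X: N=395, proportions 0.070886, 0.16962, 0.050633, 0.086076, 0.101266, 0.141772, 0.2, 0.118987, 0.060759, giving 1−D = 0.868028 (working shown to 6 dp, full precision carried).
Community Y: N=7, proportions 0.142857, 0.142857, 0.285714, 0.142857, 0.142857, 0.142857, giving 1−D = 0.816327.
Difference = |0.868028 − 0.816327| = 0.051701, i.e. 0.0517 to 4 decimal places.

0.0517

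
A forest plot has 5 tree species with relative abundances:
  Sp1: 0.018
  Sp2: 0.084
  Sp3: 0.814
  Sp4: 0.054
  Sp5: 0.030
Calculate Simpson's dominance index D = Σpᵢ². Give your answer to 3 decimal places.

0.674

D = 0.018² + 0.084² + 0.814² + 0.054² + 0.03² = 0.00032 + 0.00706 + 0.66260 + 0.00292 + 0.00090 = 0.67379 (working shown to 5 dp, full precision carried).
To 3 decimal places, D = 0.674.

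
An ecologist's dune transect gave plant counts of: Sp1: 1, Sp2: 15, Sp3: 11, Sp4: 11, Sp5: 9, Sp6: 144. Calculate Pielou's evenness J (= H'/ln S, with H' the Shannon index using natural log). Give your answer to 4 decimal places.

0.5096

Total N = 1+15+11+11+9+144 = 191, so the proportions are 0.005236, 0.078534, 0.057592, 0.057592, 0.04712, 0.753927 (working shown to 6 dp, full precision carried).
H' = −Σ pᵢ ln pᵢ = −((-0.027499) + (-0.199808) + (-0.164388) + (-0.164388) + (-0.143955) + (-0.212954)) = 0.912993.
With S = 6 species, ln S = 1.791759, so J = 0.912993/1.791759 = 0.509551, i.e. 0.5096 to 4 decimal places.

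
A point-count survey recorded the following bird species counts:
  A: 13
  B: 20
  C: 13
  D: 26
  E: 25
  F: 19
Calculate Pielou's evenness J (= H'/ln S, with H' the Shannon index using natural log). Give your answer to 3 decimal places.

0.980

Total N = 13+20+13+26+25+19 = 116, so the proportions are 0.11207, 0.17241, 0.11207, 0.22414, 0.21552, 0.16379 (working shown to 5 dp, full precision carried).
H' = −Σ pᵢ ln pᵢ = −((-0.24528) + (-0.30308) + (-0.24528) + (-0.33520) + (-0.33076) + (-0.29633)) = 1.75592.
With S = 6 species, ln S = 1.79176, so J = 1.75592/1.79176 = 0.98000, i.e. 0.980 to 3 decimal places.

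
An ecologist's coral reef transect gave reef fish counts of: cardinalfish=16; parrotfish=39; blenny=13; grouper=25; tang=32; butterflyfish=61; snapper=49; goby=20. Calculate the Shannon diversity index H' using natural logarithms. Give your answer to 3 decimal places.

1.960

Total N = 16+39+13+25+32+61+49+20 = 255, so the proportions are 0.06275, 0.15294, 0.05098, 0.09804, 0.12549, 0.23922, 0.19216, 0.07843 (working shown to 5 dp, full precision carried).
Each pᵢ ln pᵢ term: 0.06275×(-2.76867)=-0.17372, 0.15294×(-1.87770)=-0.28718, 0.05098×(-2.97631)=-0.15173, 0.09804×(-2.32239)=-0.22769, 0.12549×(-2.07553)=-0.26046, 0.23922×(-1.43039)=-0.34217, 0.19216×(-1.64944)=-0.31695, 0.07843×(-2.54553)=-0.19965.
Sum = -1.95955, so H' = 1.960.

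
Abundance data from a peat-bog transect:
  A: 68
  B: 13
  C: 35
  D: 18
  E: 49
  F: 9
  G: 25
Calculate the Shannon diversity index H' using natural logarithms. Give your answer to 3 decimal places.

Total N = 68+13+35+18+49+9+25 = 217, so the proportions are 0.31336, 0.05991, 0.16129, 0.08295, 0.22581, 0.04147, 0.11521 (working shown to 5 dp, full precision carried).
Each pᵢ ln pᵢ term: 0.31336×(-1.16039)=-0.36362, 0.05991×(-2.81495)=-0.16864, 0.16129×(-1.82455)=-0.29428, 0.08295×(-2.48953)=-0.20650, 0.22581×(-1.48808)=-0.33602, 0.04147×(-3.18267)=-0.13200, 0.11521×(-2.16102)=-0.24897.
Sum = -1.75003, so H' = 1.750.

1.750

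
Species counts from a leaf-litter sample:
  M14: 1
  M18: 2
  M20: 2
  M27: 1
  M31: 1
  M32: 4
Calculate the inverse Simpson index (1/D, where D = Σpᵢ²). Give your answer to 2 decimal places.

Total N = 1+2+2+1+1+4 = 11, so the proportions are 0.090909, 0.181818, 0.181818, 0.090909, 0.090909, 0.363636 (working shown to 6 dp, full precision carried).
D = 0.090909² + 0.181818² + 0.181818² + 0.090909² + 0.090909² + 0.363636² = 0.008264 + 0.033058 + 0.033058 + 0.008264 + 0.008264 + 0.132231 = 0.223140.
So 1/D = 4.4815, i.e. 4.48 to 2 decimal places.

4.48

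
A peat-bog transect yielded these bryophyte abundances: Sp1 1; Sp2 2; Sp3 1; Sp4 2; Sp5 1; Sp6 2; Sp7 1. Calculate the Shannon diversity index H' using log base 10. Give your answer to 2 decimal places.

0.82

Total N = 1+2+1+2+1+2+1 = 10, so the proportions are 0.1, 0.2, 0.1, 0.2, 0.1, 0.2, 0.1 (working shown to 4 dp, full precision carried).
Each pᵢ log₁₀ pᵢ term: 0.1×(-1.0000)=-0.1000, 0.2×(-0.6990)=-0.1398, 0.1×(-1.0000)=-0.1000, 0.2×(-0.6990)=-0.1398, 0.1×(-1.0000)=-0.1000, 0.2×(-0.6990)=-0.1398, 0.1×(-1.0000)=-0.1000.
Sum = -0.8194, so H' = 0.82.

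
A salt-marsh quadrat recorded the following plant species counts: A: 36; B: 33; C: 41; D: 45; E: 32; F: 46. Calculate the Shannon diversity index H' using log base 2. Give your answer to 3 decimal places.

2.570

Total N = 36+33+41+45+32+46 = 233, so the proportions are 0.15451, 0.14163, 0.17597, 0.19313, 0.13734, 0.19742 (working shown to 5 dp, full precision carried).
Each pᵢ log₂ pᵢ term: 0.15451×(-2.69426)=-0.41628, 0.14163×(-2.81979)=-0.39937, 0.17597×(-2.50663)=-0.44108, 0.19313×(-2.37233)=-0.45818, 0.13734×(-2.86419)=-0.39336, 0.19742×(-2.34062)=-0.46210.
Sum = -2.57037, so H' = 2.570.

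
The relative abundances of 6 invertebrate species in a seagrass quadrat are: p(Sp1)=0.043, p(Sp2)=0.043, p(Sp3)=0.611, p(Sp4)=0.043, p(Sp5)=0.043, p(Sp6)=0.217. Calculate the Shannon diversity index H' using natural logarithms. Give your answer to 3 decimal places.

1.174

Each pᵢ ln pᵢ term (working shown to 5 dp, full precision carried): 0.043×(-3.14656)=-0.13530, 0.043×(-3.14656)=-0.13530, 0.611×(-0.49266)=-0.30101, 0.043×(-3.14656)=-0.13530, 0.043×(-3.14656)=-0.13530, 0.217×(-1.52786)=-0.33155.
Sum = -1.17377, so H' = 1.174.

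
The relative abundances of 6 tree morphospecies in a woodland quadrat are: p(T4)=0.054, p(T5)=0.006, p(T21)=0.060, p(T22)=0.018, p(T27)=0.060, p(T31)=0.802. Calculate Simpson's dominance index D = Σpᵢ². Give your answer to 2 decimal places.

0.65

D = 0.054² + 0.006² + 0.06² + 0.018² + 0.06² + 0.802² = 0.0029 + 0.0000 + 0.0036 + 0.0003 + 0.0036 + 0.6432 = 0.6537 (working shown to 4 dp, full precision carried).
To 2 decimal places, D = 0.65.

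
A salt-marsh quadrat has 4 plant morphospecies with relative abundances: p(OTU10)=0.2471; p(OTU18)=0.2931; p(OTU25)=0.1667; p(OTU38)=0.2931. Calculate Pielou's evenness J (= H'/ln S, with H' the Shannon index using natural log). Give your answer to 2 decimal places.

0.98

H' = −Σ pᵢ ln pᵢ = −((-0.3454) + (-0.3597) + (-0.2987) + (-0.3597)) = 1.3635 (working shown to 4 dp, full precision carried).
With S = 4 species, ln S = 1.3863, so J = 1.3635/1.3863 = 0.9836, i.e. 0.98 to 2 decimal places.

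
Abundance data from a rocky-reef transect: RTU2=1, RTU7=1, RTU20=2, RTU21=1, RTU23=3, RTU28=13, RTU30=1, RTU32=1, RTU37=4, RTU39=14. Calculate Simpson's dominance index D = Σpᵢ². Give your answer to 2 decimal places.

Total N = 1+1+2+1+3+13+1+1+4+14 = 41, so the proportions are 0.0244, 0.0244, 0.0488, 0.0244, 0.0732, 0.3171, 0.0244, 0.0244, 0.0976, 0.3415 (working shown to 4 dp, full precision carried).
D = 0.0244² + 0.0244² + 0.0488² + 0.0244² + 0.0732² + 0.3171² + 0.0244² + 0.0244² + 0.0976² + 0.3415² = 0.0006 + 0.0006 + 0.0024 + 0.0006 + 0.0054 + 0.1005 + 0.0006 + 0.0006 + 0.0095 + 0.1166 = 0.2374.
To 2 decimal places, D = 0.24.

0.24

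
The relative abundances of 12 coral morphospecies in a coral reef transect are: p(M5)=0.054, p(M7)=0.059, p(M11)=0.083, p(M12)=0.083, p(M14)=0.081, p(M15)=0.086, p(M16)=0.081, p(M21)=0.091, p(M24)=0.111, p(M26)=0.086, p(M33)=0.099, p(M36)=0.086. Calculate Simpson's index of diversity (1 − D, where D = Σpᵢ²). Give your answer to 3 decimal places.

D = 0.054² + 0.059² + 0.083² + 0.083² + 0.081² + 0.086² + 0.081² + 0.091² + 0.111² + 0.086² + 0.099² + 0.086² = 0.00292 + 0.00348 + 0.00689 + 0.00689 + 0.00656 + 0.00740 + 0.00656 + 0.00828 + 0.01232 + 0.00740 + 0.00980 + 0.00740 = 0.08589 (working shown to 5 dp, full precision carried).
So 1 − D = 0.91411, i.e. 0.914 to 3 decimal places.

0.914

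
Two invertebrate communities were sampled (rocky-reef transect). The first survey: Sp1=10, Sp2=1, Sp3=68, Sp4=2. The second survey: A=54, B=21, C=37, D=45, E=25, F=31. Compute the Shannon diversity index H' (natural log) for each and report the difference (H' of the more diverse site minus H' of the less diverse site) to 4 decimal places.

The first survey: N=81, proportions 0.123457, 0.012346, 0.839506, 0.024691, giving H' = 0.550762 (working shown to 6 dp, full precision carried).
The second survey: N=213, proportions 0.253521, 0.098592, 0.173709, 0.211268, 0.117371, 0.14554, giving H' = 1.740779.
Difference = |0.550762 − 1.740779| = 1.190017, i.e. 1.1900 to 4 decimal places.

1.1900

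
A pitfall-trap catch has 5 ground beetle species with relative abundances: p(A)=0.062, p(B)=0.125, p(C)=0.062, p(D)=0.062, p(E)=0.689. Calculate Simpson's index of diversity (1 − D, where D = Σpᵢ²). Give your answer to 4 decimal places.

0.4981

D = 0.062² + 0.125² + 0.062² + 0.062² + 0.689² = 0.003844 + 0.015625 + 0.003844 + 0.003844 + 0.474721 = 0.501878 (working shown to 6 dp, full precision carried).
So 1 − D = 0.498122, i.e. 0.4981 to 4 decimal places.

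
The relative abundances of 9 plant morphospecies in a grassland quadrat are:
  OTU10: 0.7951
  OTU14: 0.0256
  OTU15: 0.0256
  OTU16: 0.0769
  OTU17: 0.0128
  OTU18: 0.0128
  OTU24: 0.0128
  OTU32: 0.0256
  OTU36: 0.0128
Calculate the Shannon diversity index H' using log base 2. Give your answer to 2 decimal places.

1.28

Each pᵢ log₂ pᵢ term (working shown to 4 dp, full precision carried): 0.7951×(-0.3308)=-0.2630, 0.0256×(-5.2877)=-0.1354, 0.0256×(-5.2877)=-0.1354, 0.0769×(-3.7009)=-0.2846, 0.0128×(-6.2877)=-0.0805, 0.0128×(-6.2877)=-0.0805, 0.0128×(-6.2877)=-0.0805, 0.0256×(-5.2877)=-0.1354, 0.0128×(-6.2877)=-0.0805.
Sum = -1.2756, so H' = 1.28.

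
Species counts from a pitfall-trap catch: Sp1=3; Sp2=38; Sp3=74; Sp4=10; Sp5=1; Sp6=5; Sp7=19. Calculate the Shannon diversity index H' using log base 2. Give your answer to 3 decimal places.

1.967

Total N = 3+38+74+10+1+5+19 = 150, so the proportions are 0.02, 0.25333, 0.49333, 0.06667, 0.00667, 0.03333, 0.12667 (working shown to 5 dp, full precision carried).
Each pᵢ log₂ pᵢ term: 0.02×(-5.64386)=-0.11288, 0.25333×(-1.98089)=-0.50183, 0.49333×(-1.01937)=-0.50289, 0.06667×(-3.90689)=-0.26046, 0.00667×(-7.22882)=-0.04819, 0.03333×(-4.90689)=-0.16356, 0.12667×(-2.98089)=-0.37758.
Sum = -1.96738, so H' = 1.967.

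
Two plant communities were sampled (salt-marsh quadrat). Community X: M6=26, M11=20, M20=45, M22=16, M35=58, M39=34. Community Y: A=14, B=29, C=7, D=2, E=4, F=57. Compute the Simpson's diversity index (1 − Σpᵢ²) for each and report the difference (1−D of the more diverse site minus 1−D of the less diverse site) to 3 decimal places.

0.142

Community X: N=199, proportions 0.13065, 0.1005, 0.22613, 0.0804, 0.29146, 0.17085, giving 1−D = 0.80109 (working shown to 5 dp, full precision carried).
Community Y: N=113, proportions 0.12389, 0.25664, 0.06195, 0.0177, 0.0354, 0.50442, giving 1−D = 0.65894.
Difference = |0.80109 − 0.65894| = 0.14215, i.e. 0.142 to 3 decimal places.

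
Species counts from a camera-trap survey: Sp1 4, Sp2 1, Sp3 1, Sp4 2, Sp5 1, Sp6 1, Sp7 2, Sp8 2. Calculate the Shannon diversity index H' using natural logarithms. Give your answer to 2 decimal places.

Total N = 4+1+1+2+1+1+2+2 = 14, so the proportions are 0.2857, 0.0714, 0.0714, 0.1429, 0.0714, 0.0714, 0.1429, 0.1429 (working shown to 4 dp, full precision carried).
Each pᵢ ln pᵢ term: 0.2857×(-1.2528)=-0.3579, 0.0714×(-2.6391)=-0.1885, 0.0714×(-2.6391)=-0.1885, 0.1429×(-1.9459)=-0.2780, 0.0714×(-2.6391)=-0.1885, 0.0714×(-2.6391)=-0.1885, 0.1429×(-1.9459)=-0.2780, 0.1429×(-1.9459)=-0.2780.
Sum = -1.9459, so H' = 1.95.

1.95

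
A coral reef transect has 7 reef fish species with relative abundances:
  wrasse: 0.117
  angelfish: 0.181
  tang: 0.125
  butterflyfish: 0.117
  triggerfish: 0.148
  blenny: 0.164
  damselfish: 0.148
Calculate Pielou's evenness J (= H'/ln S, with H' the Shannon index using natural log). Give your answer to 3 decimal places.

0.994

H' = −Σ pᵢ ln pᵢ = −((-0.25103) + (-0.30938) + (-0.25993) + (-0.25103) + (-0.28276) + (-0.29649) + (-0.28276)) = 1.93339 (working shown to 5 dp, full precision carried).
With S = 7 species, ln S = 1.94591, so J = 1.93339/1.94591 = 0.99356, i.e. 0.994 to 3 decimal places.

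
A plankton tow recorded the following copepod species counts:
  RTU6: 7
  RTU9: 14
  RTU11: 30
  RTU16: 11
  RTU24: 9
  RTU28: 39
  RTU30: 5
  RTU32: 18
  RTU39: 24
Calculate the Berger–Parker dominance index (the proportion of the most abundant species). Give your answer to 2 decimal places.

Total N = 7+14+30+11+9+39+5+18+24 = 157, so the proportions are 0.0446, 0.0892, 0.1911, 0.0701, 0.0573, 0.2484, 0.0318, 0.1146, 0.1529 (working shown to 4 dp, full precision carried).
The largest proportion is 0.2484, i.e. d = 0.25 to 2 decimal places.

0.25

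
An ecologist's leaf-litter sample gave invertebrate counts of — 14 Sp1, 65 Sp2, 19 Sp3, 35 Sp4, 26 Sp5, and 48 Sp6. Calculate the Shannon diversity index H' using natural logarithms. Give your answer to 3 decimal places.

1.665

Total N = 14+65+19+35+26+48 = 207, so the proportions are 0.06763, 0.31401, 0.09179, 0.16908, 0.1256, 0.23188 (working shown to 5 dp, full precision carried).
Each pᵢ ln pᵢ term: 0.06763×(-2.69366)=-0.18218, 0.31401×(-1.15833)=-0.36373, 0.09179×(-2.38828)=-0.21921, 0.16908×(-1.77737)=-0.30052, 0.1256×(-2.07462)=-0.26058, 0.23188×(-1.46152)=-0.33890.
Sum = -1.66513, so H' = 1.665.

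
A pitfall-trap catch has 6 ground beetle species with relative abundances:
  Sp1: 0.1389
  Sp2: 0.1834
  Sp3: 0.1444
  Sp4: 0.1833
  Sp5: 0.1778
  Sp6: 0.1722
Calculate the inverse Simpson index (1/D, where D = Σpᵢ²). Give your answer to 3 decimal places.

5.930

D = 0.1389² + 0.1834² + 0.1444² + 0.1833² + 0.1778² + 0.1722² = 0.0192932 + 0.0336356 + 0.0208514 + 0.0335989 + 0.0316128 + 0.0296528 = 0.1686447 (working shown to 7 dp, full precision carried).
So 1/D = 5.92963, i.e. 5.930 to 3 decimal places.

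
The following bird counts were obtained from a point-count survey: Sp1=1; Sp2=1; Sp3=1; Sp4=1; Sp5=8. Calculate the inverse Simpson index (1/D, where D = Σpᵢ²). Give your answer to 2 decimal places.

Total N = 1+1+1+1+8 = 12, so the proportions are 0.08333, 0.08333, 0.08333, 0.08333, 0.66667 (working shown to 5 dp, full precision carried).
D = 0.08333² + 0.08333² + 0.08333² + 0.08333² + 0.66667² = 0.00694 + 0.00694 + 0.00694 + 0.00694 + 0.44444 = 0.47222.
So 1/D = 2.1176, i.e. 2.12 to 2 decimal places.

2.12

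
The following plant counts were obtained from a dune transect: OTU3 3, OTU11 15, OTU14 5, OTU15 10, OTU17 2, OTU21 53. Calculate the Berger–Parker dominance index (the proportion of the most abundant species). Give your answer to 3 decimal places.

0.602

Total N = 3+15+5+10+2+53 = 88, so the proportions are 0.03409, 0.17045, 0.05682, 0.11364, 0.02273, 0.60227 (working shown to 5 dp, full precision carried).
The largest proportion is 0.60227, i.e. d = 0.602 to 3 decimal places.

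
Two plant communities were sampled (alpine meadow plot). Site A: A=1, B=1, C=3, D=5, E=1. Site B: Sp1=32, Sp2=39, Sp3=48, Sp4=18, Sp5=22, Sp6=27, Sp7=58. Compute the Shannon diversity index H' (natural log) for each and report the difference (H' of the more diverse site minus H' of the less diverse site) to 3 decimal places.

0.507

Site A: N=11, proportions 0.09091, 0.09091, 0.27273, 0.45455, 0.09091, giving H' = 1.36671 (working shown to 5 dp, full precision carried).
Site B: N=244, proportions 0.13115, 0.15984, 0.19672, 0.07377, 0.09016, 0.11066, 0.2377, giving H' = 1.87371.
Difference = |1.36671 − 1.87371| = 0.50700, i.e. 0.507 to 3 decimal places.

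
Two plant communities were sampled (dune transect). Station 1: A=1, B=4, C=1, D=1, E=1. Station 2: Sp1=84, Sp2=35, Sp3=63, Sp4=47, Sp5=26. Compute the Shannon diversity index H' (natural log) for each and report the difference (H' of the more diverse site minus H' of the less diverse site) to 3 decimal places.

0.142

Station 1: N=8, proportions 0.125, 0.5, 0.125, 0.125, 0.125, giving H' = 1.38629 (working shown to 5 dp, full precision carried).
Station 2: N=255, proportions 0.32941, 0.13725, 0.24706, 0.18431, 0.10196, giving H' = 1.52828.
Difference = |1.38629 − 1.52828| = 0.14199, i.e. 0.142 to 3 decimal places.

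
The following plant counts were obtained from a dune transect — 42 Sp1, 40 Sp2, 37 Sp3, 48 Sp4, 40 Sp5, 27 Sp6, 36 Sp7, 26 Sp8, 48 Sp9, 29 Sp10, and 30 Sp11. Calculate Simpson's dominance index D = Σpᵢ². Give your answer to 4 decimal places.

Total N = 42+40+37+48+40+27+36+26+48+29+30 = 403, so the proportions are 0.104218, 0.099256, 0.091811, 0.119107, 0.099256, 0.066998, 0.08933, 0.064516, 0.119107, 0.07196, 0.074442 (working shown to 6 dp, full precision carried).
D = 0.104218² + 0.099256² + 0.091811² + 0.119107² + 0.099256² + 0.066998² + 0.08933² + 0.064516² + 0.119107² + 0.07196² + 0.074442² = 0.010861 + 0.009852 + 0.008429 + 0.014186 + 0.009852 + 0.004489 + 0.007980 + 0.004162 + 0.014186 + 0.005178 + 0.005542 = 0.094718.
To 4 decimal places, D = 0.0947.

0.0947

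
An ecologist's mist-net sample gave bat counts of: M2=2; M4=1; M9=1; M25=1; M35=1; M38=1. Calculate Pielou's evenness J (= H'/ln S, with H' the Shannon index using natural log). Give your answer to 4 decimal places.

0.9755

Total N = 2+1+1+1+1+1 = 7, so the proportions are 0.285714, 0.142857, 0.142857, 0.142857, 0.142857, 0.142857 (working shown to 6 dp, full precision carried).
H' = −Σ pᵢ ln pᵢ = −((-0.357932) + (-0.277987) + (-0.277987) + (-0.277987) + (-0.277987) + (-0.277987)) = 1.747868.
With S = 6 species, ln S = 1.791759, so J = 1.747868/1.791759 = 0.975504, i.e. 0.9755 to 4 decimal places.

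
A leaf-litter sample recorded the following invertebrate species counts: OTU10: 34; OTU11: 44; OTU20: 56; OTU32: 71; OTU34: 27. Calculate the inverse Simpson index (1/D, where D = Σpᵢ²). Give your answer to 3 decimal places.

Total N = 34+44+56+71+27 = 232, so the proportions are 0.1465517, 0.1896552, 0.2413793, 0.3060345, 0.1163793 (working shown to 7 dp, full precision carried).
D = 0.1465517² + 0.1896552² + 0.2413793² + 0.3060345² + 0.1163793² = 0.0214774 + 0.0359691 + 0.0582640 + 0.0936571 + 0.0135441 = 0.2229117.
So 1/D = 4.48608, i.e. 4.486 to 3 decimal places.

4.486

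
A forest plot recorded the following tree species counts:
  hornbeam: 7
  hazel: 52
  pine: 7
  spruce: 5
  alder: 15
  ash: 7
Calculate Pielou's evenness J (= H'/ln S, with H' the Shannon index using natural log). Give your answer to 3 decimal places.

0.759

Total N = 7+52+7+5+15+7 = 93, so the proportions are 0.07527, 0.55914, 0.07527, 0.05376, 0.16129, 0.07527 (working shown to 5 dp, full precision carried).
H' = −Σ pᵢ ln pᵢ = −((-0.19470) + (-0.32506) + (-0.19470) + (-0.15716) + (-0.29428) + (-0.19470)) = 1.36059.
With S = 6 species, ln S = 1.79176, so J = 1.36059/1.79176 = 0.75936, i.e. 0.759 to 3 decimal places.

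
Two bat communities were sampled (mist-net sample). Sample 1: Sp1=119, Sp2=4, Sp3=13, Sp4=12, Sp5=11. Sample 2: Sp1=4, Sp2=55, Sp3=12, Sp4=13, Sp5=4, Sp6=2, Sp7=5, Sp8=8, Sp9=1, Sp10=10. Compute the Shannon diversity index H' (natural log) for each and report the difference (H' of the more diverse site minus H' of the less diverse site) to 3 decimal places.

0.827

Sample 1: N=159, proportions 0.74842767, 0.02515723, 0.08176101, 0.0754717, 0.06918239, giving H' = 0.89405551 (working shown to 8 dp, full precision carried).
Sample 2: N=114, proportions 0.03508772, 0.48245614, 0.10526316, 0.11403509, 0.03508772, 0.01754386, 0.04385965, 0.07017544, 0.00877193, 0.0877193, giving H' = 1.72083206.
Difference = |0.89405551 − 1.72083206| = 0.82677655, i.e. 0.827 to 3 decimal places.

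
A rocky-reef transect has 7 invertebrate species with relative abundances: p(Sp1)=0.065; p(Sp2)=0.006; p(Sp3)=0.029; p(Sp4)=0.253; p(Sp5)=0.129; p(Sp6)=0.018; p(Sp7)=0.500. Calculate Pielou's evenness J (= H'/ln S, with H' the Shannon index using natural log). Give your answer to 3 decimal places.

H' = −Σ pᵢ ln pᵢ = −((-0.17767) + (-0.03070) + (-0.10267) + (-0.34771) + (-0.26418) + (-0.07231) + (-0.34657)) = 1.34182 (working shown to 5 dp, full precision carried).
With S = 7 species, ln S = 1.94591, so J = 1.34182/1.94591 = 0.68956, i.e. 0.690 to 3 decimal places.

0.690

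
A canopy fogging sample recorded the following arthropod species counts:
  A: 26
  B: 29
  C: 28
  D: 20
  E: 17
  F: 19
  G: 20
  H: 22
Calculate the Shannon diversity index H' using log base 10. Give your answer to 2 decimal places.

Total N = 26+29+28+20+17+19+20+22 = 181, so the proportions are 0.1436, 0.1602, 0.1547, 0.1105, 0.0939, 0.105, 0.1105, 0.1215 (working shown to 4 dp, full precision carried).
Each pᵢ log₁₀ pᵢ term: 0.1436×(-0.8427)=-0.1211, 0.1602×(-0.7953)=-0.1274, 0.1547×(-0.8105)=-0.1254, 0.1105×(-0.9566)=-0.1057, 0.0939×(-1.0272)=-0.0965, 0.105×(-0.9789)=-0.1028, 0.1105×(-0.9566)=-0.1057, 0.1215×(-0.9153)=-0.1112.
Sum = -0.8958, so H' = 0.90.

0.90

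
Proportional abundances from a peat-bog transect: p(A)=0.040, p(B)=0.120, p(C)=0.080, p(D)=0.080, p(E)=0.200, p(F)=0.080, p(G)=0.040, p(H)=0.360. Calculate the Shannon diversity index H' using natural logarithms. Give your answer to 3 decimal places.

Each pᵢ ln pᵢ term (working shown to 5 dp, full precision carried): 0.04×(-3.21888)=-0.12876, 0.12×(-2.12026)=-0.25443, 0.08×(-2.52573)=-0.20206, 0.08×(-2.52573)=-0.20206, 0.2×(-1.60944)=-0.32189, 0.08×(-2.52573)=-0.20206, 0.04×(-3.21888)=-0.12876, 0.36×(-1.02165)=-0.36779.
Sum = -1.80780, so H' = 1.808.

1.808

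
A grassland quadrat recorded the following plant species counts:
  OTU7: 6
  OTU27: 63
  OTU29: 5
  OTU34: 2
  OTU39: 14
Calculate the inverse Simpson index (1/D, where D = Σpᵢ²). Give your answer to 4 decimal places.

1.9149

Total N = 6+63+5+2+14 = 90, so the proportions are 0.0666667, 0.7, 0.0555556, 0.0222222, 0.1555556 (working shown to 7 dp, full precision carried).
D = 0.0666667² + 0.7² + 0.0555556² + 0.0222222² + 0.1555556² = 0.0044444 + 0.4900000 + 0.0030864 + 0.0004938 + 0.0241975 = 0.5222222.
So 1/D = 1.914894, i.e. 1.9149 to 4 decimal places.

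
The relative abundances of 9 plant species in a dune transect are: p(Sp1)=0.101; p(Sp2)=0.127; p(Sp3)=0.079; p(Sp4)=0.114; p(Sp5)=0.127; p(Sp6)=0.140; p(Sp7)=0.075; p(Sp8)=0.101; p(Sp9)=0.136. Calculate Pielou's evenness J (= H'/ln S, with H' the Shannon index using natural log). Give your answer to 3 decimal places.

0.990

H' = −Σ pᵢ ln pᵢ = −((-0.23156) + (-0.26207) + (-0.20053) + (-0.24756) + (-0.26207) + (-0.27526) + (-0.19427) + (-0.23156) + (-0.27133)) = 2.17620 (working shown to 5 dp, full precision carried).
With S = 9 species, ln S = 2.19722, so J = 2.17620/2.19722 = 0.99043, i.e. 0.990 to 3 decimal places.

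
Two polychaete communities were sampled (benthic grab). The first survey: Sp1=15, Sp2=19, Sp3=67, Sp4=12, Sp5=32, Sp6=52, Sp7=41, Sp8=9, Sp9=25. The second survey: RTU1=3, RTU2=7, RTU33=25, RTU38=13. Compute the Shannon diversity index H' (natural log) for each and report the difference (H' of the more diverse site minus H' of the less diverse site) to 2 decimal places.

The first survey: N=272, proportions 0.0551, 0.0699, 0.2463, 0.0441, 0.1176, 0.1912, 0.1507, 0.0331, 0.0919, giving H' = 2.0140 (working shown to 4 dp, full precision carried).
The second survey: N=48, proportions 0.0625, 0.1458, 0.5208, 0.2708, giving H' = 1.1476.
Difference = |2.0140 − 1.1476| = 0.8664, i.e. 0.87 to 2 decimal places.

0.87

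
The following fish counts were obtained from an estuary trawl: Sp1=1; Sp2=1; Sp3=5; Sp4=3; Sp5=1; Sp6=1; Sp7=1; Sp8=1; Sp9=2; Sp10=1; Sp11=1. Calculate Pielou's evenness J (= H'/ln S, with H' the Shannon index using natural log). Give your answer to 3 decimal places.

Total N = 1+1+5+3+1+1+1+1+2+1+1 = 18, so the proportions are 0.05556, 0.05556, 0.27778, 0.16667, 0.05556, 0.05556, 0.05556, 0.05556, 0.11111, 0.05556, 0.05556 (working shown to 5 dp, full precision carried).
H' = −Σ pᵢ ln pᵢ = −((-0.16058) + (-0.16058) + (-0.35581) + (-0.29863) + (-0.16058) + (-0.16058) + (-0.16058) + (-0.16058) + (-0.24414) + (-0.16058) + (-0.16058)) = 2.18319.
With S = 11 species, ln S = 2.39790, so J = 2.18319/2.39790 = 0.91046, i.e. 0.910 to 3 decimal places.

0.910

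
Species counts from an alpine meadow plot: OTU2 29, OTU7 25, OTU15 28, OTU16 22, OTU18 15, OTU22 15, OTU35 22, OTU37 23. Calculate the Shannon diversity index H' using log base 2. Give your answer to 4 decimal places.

Total N = 29+25+28+22+15+15+22+23 = 179, so the proportions are 0.162011, 0.139665, 0.156425, 0.122905, 0.083799, 0.083799, 0.122905, 0.128492 (working shown to 6 dp, full precision carried).
Each pᵢ log₂ pᵢ term: 0.162011×(-2.625835)=-0.425415, 0.139665×(-2.839960)=-0.396642, 0.156425×(-2.676461)=-0.418664, 0.122905×(-3.024384)=-0.371712, 0.083799×(-3.576925)=-0.299742, 0.083799×(-3.576925)=-0.299742, 0.122905×(-3.024384)=-0.371712, 0.128492×(-2.960254)=-0.380368.
Sum = -2.963998, so H' = 2.9640.

2.9640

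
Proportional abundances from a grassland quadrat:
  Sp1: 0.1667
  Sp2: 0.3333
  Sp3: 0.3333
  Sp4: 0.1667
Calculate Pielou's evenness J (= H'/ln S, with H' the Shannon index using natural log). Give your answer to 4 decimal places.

H' = −Σ pᵢ ln pᵢ = −((-0.298653) + (-0.366201) + (-0.366201) + (-0.298653)) = 1.329708 (working shown to 6 dp, full precision carried).
With S = 4 species, ln S = 1.386294, so J = 1.329708/1.386294 = 0.959181, i.e. 0.9592 to 4 decimal places.

0.9592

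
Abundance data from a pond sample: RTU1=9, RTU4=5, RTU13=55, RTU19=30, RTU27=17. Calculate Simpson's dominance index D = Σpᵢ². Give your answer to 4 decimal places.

0.3210

Total N = 9+5+55+30+17 = 116, so the proportions are 0.077586, 0.043103, 0.474138, 0.258621, 0.146552 (working shown to 6 dp, full precision carried).
D = 0.077586² + 0.043103² + 0.474138² + 0.258621² + 0.146552² = 0.006020 + 0.001858 + 0.224807 + 0.066885 + 0.021477 = 0.321046.
To 4 decimal places, D = 0.3210.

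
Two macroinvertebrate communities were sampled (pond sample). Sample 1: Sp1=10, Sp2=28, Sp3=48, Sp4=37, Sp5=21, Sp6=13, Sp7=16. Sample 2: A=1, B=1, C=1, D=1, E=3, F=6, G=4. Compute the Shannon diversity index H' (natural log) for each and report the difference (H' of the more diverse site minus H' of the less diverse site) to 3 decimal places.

0.135

Sample 1: N=173, proportions 0.0578, 0.16185, 0.27746, 0.21387, 0.12139, 0.07514, 0.09249, giving H' = 1.81578 (working shown to 5 dp, full precision carried).
Sample 2: N=17, proportions 0.05882, 0.05882, 0.05882, 0.05882, 0.17647, 0.35294, 0.23529, giving H' = 1.68077.
Difference = |1.81578 − 1.68077| = 0.13501, i.e. 0.135 to 3 decimal places.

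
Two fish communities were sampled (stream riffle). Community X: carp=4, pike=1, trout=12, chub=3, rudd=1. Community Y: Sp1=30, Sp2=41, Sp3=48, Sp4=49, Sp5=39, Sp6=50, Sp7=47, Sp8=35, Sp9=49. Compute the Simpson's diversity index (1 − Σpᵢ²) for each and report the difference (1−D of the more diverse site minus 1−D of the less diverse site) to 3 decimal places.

Community X: N=21, proportions 0.19048, 0.04762, 0.57143, 0.14286, 0.04762, giving 1−D = 0.61224 (working shown to 5 dp, full precision carried).
Community Y: N=388, proportions 0.07732, 0.10567, 0.12371, 0.12629, 0.10052, 0.12887, 0.12113, 0.09021, 0.12629, giving 1−D = 0.88613.
Difference = |0.61224 − 0.88613| = 0.27389, i.e. 0.274 to 3 decimal places.

0.274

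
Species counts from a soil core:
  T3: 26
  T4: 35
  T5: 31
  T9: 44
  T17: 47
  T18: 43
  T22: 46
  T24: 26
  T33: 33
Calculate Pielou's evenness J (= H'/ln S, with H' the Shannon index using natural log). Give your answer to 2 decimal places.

0.99

Total N = 26+35+31+44+47+43+46+26+33 = 331, so the proportions are 0.0785, 0.1057, 0.0937, 0.1329, 0.142, 0.1299, 0.139, 0.0785, 0.0997 (working shown to 4 dp, full precision carried).
H' = −Σ pᵢ ln pᵢ = −((-0.1998) + (-0.2376) + (-0.2218) + (-0.2682) + (-0.2772) + (-0.2651) + (-0.2743) + (-0.1998) + (-0.2299)) = 2.1737.
With S = 9 species, ln S = 2.1972, so J = 2.1737/2.1972 = 0.9893, i.e. 0.99 to 2 decimal places.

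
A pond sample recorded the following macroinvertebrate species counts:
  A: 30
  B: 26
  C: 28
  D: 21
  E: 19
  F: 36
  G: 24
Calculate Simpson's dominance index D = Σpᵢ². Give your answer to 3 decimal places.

Total N = 30+26+28+21+19+36+24 = 184, so the proportions are 0.16304, 0.1413, 0.15217, 0.11413, 0.10326, 0.19565, 0.13043 (working shown to 5 dp, full precision carried).
D = 0.16304² + 0.1413² + 0.15217² + 0.11413² + 0.10326² + 0.19565² + 0.13043² = 0.02658 + 0.01997 + 0.02316 + 0.01303 + 0.01066 + 0.03828 + 0.01701 = 0.14869.
To 3 decimal places, D = 0.149.

0.149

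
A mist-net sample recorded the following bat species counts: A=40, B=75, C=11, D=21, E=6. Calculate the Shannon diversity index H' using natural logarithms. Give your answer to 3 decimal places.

Total N = 40+75+11+21+6 = 153, so the proportions are 0.26144, 0.4902, 0.0719, 0.13725, 0.03922 (working shown to 5 dp, full precision carried).
Each pᵢ ln pᵢ term: 0.26144×(-1.34156)=-0.35073, 0.4902×(-0.71295)=-0.34949, 0.0719×(-2.63254)=-0.18927, 0.13725×(-1.98592)=-0.27258, 0.03922×(-3.23868)=-0.12701.
Sum = -1.28907, so H' = 1.289.

1.289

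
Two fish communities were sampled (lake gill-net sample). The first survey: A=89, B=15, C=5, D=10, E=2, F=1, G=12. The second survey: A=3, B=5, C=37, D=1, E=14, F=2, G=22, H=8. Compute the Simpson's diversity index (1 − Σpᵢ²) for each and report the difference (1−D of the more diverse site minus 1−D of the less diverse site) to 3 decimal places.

0.215

The first survey: N=134, proportions 0.66418, 0.11194, 0.03731, 0.07463, 0.01493, 0.00746, 0.08955, giving 1−D = 0.53108 (working shown to 5 dp, full precision carried).
The second survey: N=92, proportions 0.03261, 0.05435, 0.40217, 0.01087, 0.15217, 0.02174, 0.23913, 0.08696, giving 1−D = 0.74575.
Difference = |0.53108 − 0.74575| = 0.21467, i.e. 0.215 to 3 decimal places.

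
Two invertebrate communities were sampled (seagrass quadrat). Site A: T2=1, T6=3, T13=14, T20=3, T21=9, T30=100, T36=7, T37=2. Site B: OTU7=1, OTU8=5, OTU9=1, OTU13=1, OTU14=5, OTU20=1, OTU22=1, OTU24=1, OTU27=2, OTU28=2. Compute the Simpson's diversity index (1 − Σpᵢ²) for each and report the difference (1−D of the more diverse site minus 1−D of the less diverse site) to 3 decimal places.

0.376

Site A: N=139, proportions 0.00719, 0.02158, 0.10072, 0.02158, 0.06475, 0.71942, 0.05036, 0.01439, giving 1−D = 0.46437 (working shown to 5 dp, full precision carried).
Site B: N=20, proportions 0.05, 0.25, 0.05, 0.05, 0.25, 0.05, 0.05, 0.05, 0.1, 0.1, giving 1−D = 0.84000.
Difference = |0.46437 − 0.84000| = 0.37563, i.e. 0.376 to 3 decimal places.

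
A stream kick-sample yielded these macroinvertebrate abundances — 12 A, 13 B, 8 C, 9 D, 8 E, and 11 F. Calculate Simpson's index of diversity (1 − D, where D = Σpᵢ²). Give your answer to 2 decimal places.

0.83

Total N = 12+13+8+9+8+11 = 61, so the proportions are 0.1967, 0.2131, 0.1311, 0.1475, 0.1311, 0.1803 (working shown to 4 dp, full precision carried).
D = 0.1967² + 0.2131² + 0.1311² + 0.1475² + 0.1311² + 0.1803² = 0.0387 + 0.0454 + 0.0172 + 0.0218 + 0.0172 + 0.0325 = 0.1728.
So 1 − D = 0.8272, i.e. 0.83 to 2 decimal places.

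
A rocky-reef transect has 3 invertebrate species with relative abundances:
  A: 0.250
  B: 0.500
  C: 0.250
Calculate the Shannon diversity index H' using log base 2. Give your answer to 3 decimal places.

Each pᵢ log₂ pᵢ term (working shown to 5 dp, full precision carried): 0.25×(-2.00000)=-0.50000, 0.5×(-1.00000)=-0.50000, 0.25×(-2.00000)=-0.50000.
Sum = -1.50000, so H' = 1.500.

1.500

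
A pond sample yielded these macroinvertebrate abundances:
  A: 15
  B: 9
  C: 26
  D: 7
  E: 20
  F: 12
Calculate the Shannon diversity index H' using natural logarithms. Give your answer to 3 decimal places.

1.697

Total N = 15+9+26+7+20+12 = 89, so the proportions are 0.16854, 0.10112, 0.29213, 0.07865, 0.22472, 0.13483 (working shown to 5 dp, full precision carried).
Each pᵢ ln pᵢ term: 0.16854×(-1.78059)=-0.30010, 0.10112×(-2.29141)=-0.23172, 0.29213×(-1.23054)=-0.35948, 0.07865×(-2.54273)=-0.19999, 0.22472×(-1.49290)=-0.33548, 0.13483×(-2.00373)=-0.27017.
Sum = -1.69694, so H' = 1.697.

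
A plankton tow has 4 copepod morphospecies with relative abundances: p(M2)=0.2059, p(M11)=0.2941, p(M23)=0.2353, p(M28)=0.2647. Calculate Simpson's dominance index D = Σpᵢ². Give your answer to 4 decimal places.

D = 0.2059² + 0.2941² + 0.2353² + 0.2647² = 0.042395 + 0.086495 + 0.055366 + 0.070066 = 0.254322 (working shown to 6 dp, full precision carried).
To 4 decimal places, D = 0.2543.

0.2543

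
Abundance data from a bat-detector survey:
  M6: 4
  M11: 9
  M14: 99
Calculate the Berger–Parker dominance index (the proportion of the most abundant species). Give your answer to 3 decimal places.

0.884

Total N = 4+9+99 = 112, so the proportions are 0.03571, 0.08036, 0.88393 (working shown to 5 dp, full precision carried).
The largest proportion is 0.88393, i.e. d = 0.884 to 3 decimal places.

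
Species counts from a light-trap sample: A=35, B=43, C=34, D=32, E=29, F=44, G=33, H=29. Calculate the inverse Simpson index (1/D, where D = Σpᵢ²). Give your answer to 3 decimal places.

7.815

Total N = 35+43+34+32+29+44+33+29 = 279, so the proportions are 0.125448, 0.1541219, 0.1218638, 0.1146953, 0.1039427, 0.1577061, 0.1182796, 0.1039427 (working shown to 7 dp, full precision carried).
D = 0.125448² + 0.1541219² + 0.1218638² + 0.1146953² + 0.1039427² + 0.1577061² + 0.1182796² + 0.1039427² = 0.0157372 + 0.0237535 + 0.0148508 + 0.0131550 + 0.0108041 + 0.0248712 + 0.0139901 + 0.0108041 = 0.1279660.
So 1/D = 7.81458, i.e. 7.815 to 3 decimal places.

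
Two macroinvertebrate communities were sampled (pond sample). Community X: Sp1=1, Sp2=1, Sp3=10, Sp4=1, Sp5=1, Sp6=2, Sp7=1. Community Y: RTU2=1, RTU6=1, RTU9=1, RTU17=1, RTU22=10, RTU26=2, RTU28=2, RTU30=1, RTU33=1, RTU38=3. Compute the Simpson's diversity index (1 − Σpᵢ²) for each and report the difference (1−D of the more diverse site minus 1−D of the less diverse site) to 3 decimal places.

Community X: N=17, proportions 0.05882, 0.05882, 0.58824, 0.05882, 0.05882, 0.11765, 0.05882, giving 1−D = 0.62284 (working shown to 5 dp, full precision carried).
Community Y: N=23, proportions 0.04348, 0.04348, 0.04348, 0.04348, 0.43478, 0.08696, 0.08696, 0.04348, 0.04348, 0.13043, giving 1−D = 0.76749.
Difference = |0.62284 − 0.76749| = 0.14465, i.e. 0.145 to 3 decimal places.

0.145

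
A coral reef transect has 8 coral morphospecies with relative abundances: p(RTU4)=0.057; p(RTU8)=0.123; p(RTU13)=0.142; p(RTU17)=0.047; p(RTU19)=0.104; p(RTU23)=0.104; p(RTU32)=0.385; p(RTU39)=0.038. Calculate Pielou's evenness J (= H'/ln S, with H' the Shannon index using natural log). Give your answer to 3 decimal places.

0.868

H' = −Σ pᵢ ln pᵢ = −((-0.16329) + (-0.25776) + (-0.27717) + (-0.14371) + (-0.23539) + (-0.23539) + (-0.36749) + (-0.12427)) = 1.80446 (working shown to 5 dp, full precision carried).
With S = 8 species, ln S = 2.07944, so J = 1.80446/2.07944 = 0.86776, i.e. 0.868 to 3 decimal places.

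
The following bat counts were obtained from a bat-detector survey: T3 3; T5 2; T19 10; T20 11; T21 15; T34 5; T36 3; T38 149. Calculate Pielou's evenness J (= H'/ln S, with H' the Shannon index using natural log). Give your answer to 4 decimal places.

0.4747

Total N = 3+2+10+11+15+5+3+149 = 198, so the proportions are 0.015152, 0.010101, 0.050505, 0.055556, 0.075758, 0.025253, 0.015152, 0.752525 (working shown to 6 dp, full precision carried).
H' = −Σ pᵢ ln pᵢ = −((-0.063480) + (-0.046415) + (-0.150792) + (-0.160576) + (-0.195471) + (-0.092900) + (-0.063480) + (-0.213959)) = 0.987072.
With S = 8 species, ln S = 2.079442, so J = 0.987072/2.079442 = 0.474681, i.e. 0.4747 to 4 decimal places.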